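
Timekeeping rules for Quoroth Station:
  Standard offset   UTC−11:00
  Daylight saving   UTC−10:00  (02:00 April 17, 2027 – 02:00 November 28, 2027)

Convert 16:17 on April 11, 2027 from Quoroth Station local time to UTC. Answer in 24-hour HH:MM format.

April 11, 2027 is outside the daylight-saving period (17 April – 28 November), so Quoroth Station is on standard time, UTC−11:00.
16:17 local + 11h = 03:17 UTC (rolling into the next day, 12 April 2027).

03:17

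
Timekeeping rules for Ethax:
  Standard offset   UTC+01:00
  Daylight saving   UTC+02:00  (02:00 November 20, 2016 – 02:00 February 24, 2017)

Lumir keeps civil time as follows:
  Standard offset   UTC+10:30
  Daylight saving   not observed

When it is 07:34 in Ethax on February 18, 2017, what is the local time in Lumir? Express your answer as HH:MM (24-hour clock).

February 18, 2017 falls between 20 November 2016 and 24 February 2017, so daylight saving is in effect and Ethax is at UTC+02:00.
07:34 Ethax − 2h = 05:34 UTC.
Lumir stays on UTC+10:30 all year.
05:34 UTC + 10h30m = 16:04 Lumir.

16:04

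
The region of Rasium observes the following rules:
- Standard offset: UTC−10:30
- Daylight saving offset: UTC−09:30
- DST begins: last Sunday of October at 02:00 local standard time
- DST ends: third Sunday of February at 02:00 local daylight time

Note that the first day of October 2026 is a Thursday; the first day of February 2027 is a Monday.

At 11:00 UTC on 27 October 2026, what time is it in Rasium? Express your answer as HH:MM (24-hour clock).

01:30

1 October 2026 is a Thursday, so Sundays fall on 4, 11, 18, 25; the last is October 25.
1 February 2027 is a Monday, so the first Sunday is February 7 and the third is February 21.
At the standard offset (UTC−10:30), 11:00 UTC − 10h30m = 00:30 Rasium standard time.
Daylight saving runs 25 October 2026 – 21 February 2027; the standard-time date in Rasium, 27 October 2026, is inside that window, so Rasium is at UTC−09:30.
11:00 UTC − 9h30m = 01:30 local.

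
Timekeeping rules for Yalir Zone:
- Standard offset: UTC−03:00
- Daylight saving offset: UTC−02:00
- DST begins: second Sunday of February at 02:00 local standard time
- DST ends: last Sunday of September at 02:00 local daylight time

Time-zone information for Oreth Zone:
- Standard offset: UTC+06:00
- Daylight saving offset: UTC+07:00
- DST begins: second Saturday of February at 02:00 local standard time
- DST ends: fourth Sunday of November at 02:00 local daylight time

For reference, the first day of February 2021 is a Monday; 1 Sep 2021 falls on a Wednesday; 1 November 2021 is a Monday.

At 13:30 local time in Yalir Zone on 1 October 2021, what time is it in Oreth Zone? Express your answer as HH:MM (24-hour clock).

23:30

1 February 2021 is a Monday, so the first Sunday is February 7 and the second is February 14.
1 September 2021 is a Wednesday, so Sundays fall on 5, 12, 19, 26; the last is September 26.
1 October 2021 is outside the daylight-saving period (14 February – 26 September), so Yalir Zone is on standard time, UTC−03:00.
13:30 Yalir Zone + 3h = 16:30 UTC.
1 February 2021 is a Monday, so the first Saturday is February 6 and the second is February 13.
1 November 2021 is a Monday, so the first Sunday is November 7 and the fourth is November 28.
At the standard offset (UTC+06:00), 16:30 UTC + 6h = 22:30 Oreth Zone standard time.
The standard-time date in Oreth Zone, 1 October 2021, falls between 13 February and 28 November, so daylight saving is in effect and Oreth Zone is at UTC+07:00.
16:30 UTC + 7h = 23:30 Oreth Zone.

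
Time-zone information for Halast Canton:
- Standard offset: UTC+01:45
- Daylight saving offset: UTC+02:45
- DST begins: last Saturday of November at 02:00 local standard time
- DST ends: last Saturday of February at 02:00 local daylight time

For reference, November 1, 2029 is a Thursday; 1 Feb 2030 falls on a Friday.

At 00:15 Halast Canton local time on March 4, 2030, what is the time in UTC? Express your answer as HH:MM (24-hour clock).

1 November 2029 is a Thursday, so Saturdays fall on 3, 10, 17, 24; the last is November 24.
1 February 2030 is a Friday, so Saturdays fall on 2, 9, 16, 23; the last is February 23.
Daylight saving runs 24 November 2029 – 23 February 2030; March 4, 2030 is outside that window, so Halast Canton is on standard time at UTC+01:45.
00:15 local − 1h45m = 22:30 UTC (rolling into the previous day, 3 March 2030).

22:30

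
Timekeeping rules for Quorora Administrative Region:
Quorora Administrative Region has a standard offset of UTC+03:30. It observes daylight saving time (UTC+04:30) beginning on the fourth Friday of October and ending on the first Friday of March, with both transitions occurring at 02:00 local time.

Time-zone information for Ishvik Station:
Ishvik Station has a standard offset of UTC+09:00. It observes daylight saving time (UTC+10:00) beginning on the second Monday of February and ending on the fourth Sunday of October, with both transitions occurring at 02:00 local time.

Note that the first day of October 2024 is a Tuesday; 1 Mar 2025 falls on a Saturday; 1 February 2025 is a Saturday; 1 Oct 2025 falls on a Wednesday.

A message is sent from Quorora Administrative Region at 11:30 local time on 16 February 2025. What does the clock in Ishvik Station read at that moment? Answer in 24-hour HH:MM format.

17:00

1 October 2024 is a Tuesday, so the first Friday is October 4 and the fourth is October 25.
1 March 2025 is a Saturday, so the first Friday is March 7.
Daylight saving runs 25 October 2024 – 7 March 2025; 16 February 2025 is inside that window, so Quorora Administrative Region is at UTC+04:30.
11:30 Quorora Administrative Region − 4h30m = 07:00 UTC.
1 February 2025 is a Saturday, so the first Monday is February 3 and the second is February 10.
1 October 2025 is a Wednesday, so the first Sunday is October 5 and the fourth is October 26.
At the standard offset (UTC+09:00), 07:00 UTC + 9h = 16:00 Ishvik Station standard time.
The standard-time date in Ishvik Station, 16 February 2025, falls between 10 February and 26 October, so daylight saving is in effect and Ishvik Station is at UTC+10:00.
07:00 UTC + 10h = 17:00 Ishvik Station.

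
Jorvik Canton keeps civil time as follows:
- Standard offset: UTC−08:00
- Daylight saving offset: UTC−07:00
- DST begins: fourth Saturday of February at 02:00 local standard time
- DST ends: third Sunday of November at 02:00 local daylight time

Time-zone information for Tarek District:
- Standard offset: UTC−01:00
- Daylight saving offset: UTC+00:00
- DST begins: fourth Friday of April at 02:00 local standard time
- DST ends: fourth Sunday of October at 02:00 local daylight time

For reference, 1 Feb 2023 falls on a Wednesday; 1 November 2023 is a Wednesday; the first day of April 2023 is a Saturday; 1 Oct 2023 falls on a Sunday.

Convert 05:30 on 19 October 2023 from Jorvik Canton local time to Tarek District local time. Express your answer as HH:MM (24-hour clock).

1 February 2023 is a Wednesday, so the first Saturday is February 4 and the fourth is February 25.
1 November 2023 is a Wednesday, so the first Sunday is November 5 and the third is November 19.
19 October 2023 falls between 25 February and 19 November, so daylight saving is in effect and Jorvik Canton is at UTC−07:00.
05:30 Jorvik Canton + 7h = 12:30 UTC.
1 April 2023 is a Saturday, so the first Friday is April 7 and the fourth is April 28.
1 October 2023 is a Sunday, so the first Sunday is October 1 and the fourth is October 22.
At the standard offset (UTC−01:00), 12:30 UTC − 1h = 11:30 Tarek District standard time.
The standard-time date in Tarek District, 19 October 2023, falls between 28 April and 22 October, so daylight saving is in effect and Tarek District is at UTC+00:00.
12:30 UTC + 0h = 12:30 Tarek District.

12:30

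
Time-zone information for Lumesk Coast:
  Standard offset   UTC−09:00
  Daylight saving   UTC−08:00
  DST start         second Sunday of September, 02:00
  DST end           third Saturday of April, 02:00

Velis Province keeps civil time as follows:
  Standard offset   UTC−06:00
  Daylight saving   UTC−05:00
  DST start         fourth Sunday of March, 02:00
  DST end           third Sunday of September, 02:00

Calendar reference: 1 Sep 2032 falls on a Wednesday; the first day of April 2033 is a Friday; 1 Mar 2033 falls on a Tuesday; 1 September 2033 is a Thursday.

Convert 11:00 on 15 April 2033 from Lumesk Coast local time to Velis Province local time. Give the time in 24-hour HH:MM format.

1 September 2032 is a Wednesday, so the first Sunday is September 5 and the second is September 12.
1 April 2033 is a Friday, so the first Saturday is April 2 and the third is April 16.
15 April 2033 falls between 12 September 2032 and 16 April 2033, so daylight saving is in effect and Lumesk Coast is at UTC−08:00.
11:00 Lumesk Coast + 8h = 19:00 UTC.
1 March 2033 is a Tuesday, so the first Sunday is March 6 and the fourth is March 27.
1 September 2033 is a Thursday, so the first Sunday is September 4 and the third is September 18.
At the standard offset (UTC−06:00), 19:00 UTC − 6h = 13:00 Velis Province standard time.
The standard-time date in Velis Province, 15 April 2033, falls between 27 March and 18 September, so daylight saving is in effect and Velis Province is at UTC−05:00.
19:00 UTC − 5h = 14:00 Velis Province.

14:00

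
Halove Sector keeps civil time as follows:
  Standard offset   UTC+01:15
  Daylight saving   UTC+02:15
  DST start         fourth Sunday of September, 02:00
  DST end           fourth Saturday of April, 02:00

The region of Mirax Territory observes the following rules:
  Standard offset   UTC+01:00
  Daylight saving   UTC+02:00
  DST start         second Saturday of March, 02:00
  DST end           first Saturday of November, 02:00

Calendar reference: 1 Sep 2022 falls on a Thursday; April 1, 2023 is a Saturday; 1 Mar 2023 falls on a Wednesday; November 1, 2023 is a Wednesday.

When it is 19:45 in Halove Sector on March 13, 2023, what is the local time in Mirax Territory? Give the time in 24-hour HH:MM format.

1 September 2022 is a Thursday, so the first Sunday is September 4 and the fourth is September 25.
1 April 2023 is a Saturday, so the first Saturday is April 1 and the fourth is April 22.
March 13, 2023 falls between 25 September 2022 and 22 April 2023, so daylight saving is in effect and Halove Sector is at UTC+02:15.
19:45 Halove Sector − 2h15m = 17:30 UTC.
1 March 2023 is a Wednesday, so the first Saturday is March 4 and the second is March 11.
1 November 2023 is a Wednesday, so the first Saturday is November 4.
At the standard offset (UTC+01:00), 17:30 UTC + 1h = 18:30 Mirax Territory standard time.
The standard-time date in Mirax Territory, March 13, 2023, lies within the daylight-saving period (11 March – 4 November), so Mirax Territory is on daylight time, UTC+02:00.
17:30 UTC + 2h = 19:30 Mirax Territory.

19:30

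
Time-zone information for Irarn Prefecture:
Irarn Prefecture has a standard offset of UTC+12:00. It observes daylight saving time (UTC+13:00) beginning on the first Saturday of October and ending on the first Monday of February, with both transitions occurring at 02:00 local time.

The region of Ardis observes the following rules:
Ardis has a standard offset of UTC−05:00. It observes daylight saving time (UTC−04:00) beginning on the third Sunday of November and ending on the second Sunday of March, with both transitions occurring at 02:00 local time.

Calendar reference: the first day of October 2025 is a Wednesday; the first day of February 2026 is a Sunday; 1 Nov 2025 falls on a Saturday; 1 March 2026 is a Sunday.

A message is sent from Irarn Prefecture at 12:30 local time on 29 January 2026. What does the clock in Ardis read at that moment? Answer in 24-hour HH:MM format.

19:30

1 October 2025 is a Wednesday, so the first Saturday is October 4.
1 February 2026 is a Sunday, so the first Monday is February 2.
29 January 2026 falls between 4 October 2025 and 2 February 2026, so daylight saving is in effect and Irarn Prefecture is at UTC+13:00.
12:30 Irarn Prefecture − 13h = 23:30 UTC (rolling into the previous day, 28 January 2026).
1 November 2025 is a Saturday, so the first Sunday is November 2 and the third is November 16.
1 March 2026 is a Sunday, so the first Sunday is March 1 and the second is March 8.
At the standard offset (UTC−05:00), 23:30 UTC − 5h = 18:30 Ardis standard time.
The standard-time date in Ardis, 28 January 2026, lies within the daylight-saving period (16 November 2025 – 8 March 2026), so Ardis is on daylight time, UTC−04:00.
23:30 UTC − 4h = 19:30 Ardis.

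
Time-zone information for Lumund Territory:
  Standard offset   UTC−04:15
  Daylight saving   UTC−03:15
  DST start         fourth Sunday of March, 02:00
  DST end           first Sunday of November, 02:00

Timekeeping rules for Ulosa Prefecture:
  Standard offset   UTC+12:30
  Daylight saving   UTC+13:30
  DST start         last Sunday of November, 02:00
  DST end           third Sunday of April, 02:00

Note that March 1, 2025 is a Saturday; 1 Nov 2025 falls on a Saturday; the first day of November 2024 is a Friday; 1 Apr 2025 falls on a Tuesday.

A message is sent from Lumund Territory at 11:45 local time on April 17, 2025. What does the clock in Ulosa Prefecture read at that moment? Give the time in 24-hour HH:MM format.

1 March 2025 is a Saturday, so the first Sunday is March 2 and the fourth is March 23.
1 November 2025 is a Saturday, so the first Sunday is November 2.
April 17, 2025 lies within the daylight-saving period (23 March – 2 November), so Lumund Territory is on daylight time, UTC−03:15.
11:45 Lumund Territory + 3h15m = 15:00 UTC.
1 November 2024 is a Friday, so Sundays fall on 3, 10, 17, 24; the last is November 24.
1 April 2025 is a Tuesday, so the first Sunday is April 6 and the third is April 20.
At the standard offset (UTC+12:30), 15:00 UTC + 12h30m = 03:30 Ulosa Prefecture standard time (rolling into the next day, 18 April 2025).
Daylight saving runs 24 November 2024 – 20 April 2025; the standard-time date in Ulosa Prefecture, April 18, 2025, is inside that window, so Ulosa Prefecture is at UTC+13:30.
15:00 UTC + 13h30m = 04:30 Ulosa Prefecture (rolling into the next day, 18 April 2025).

04:30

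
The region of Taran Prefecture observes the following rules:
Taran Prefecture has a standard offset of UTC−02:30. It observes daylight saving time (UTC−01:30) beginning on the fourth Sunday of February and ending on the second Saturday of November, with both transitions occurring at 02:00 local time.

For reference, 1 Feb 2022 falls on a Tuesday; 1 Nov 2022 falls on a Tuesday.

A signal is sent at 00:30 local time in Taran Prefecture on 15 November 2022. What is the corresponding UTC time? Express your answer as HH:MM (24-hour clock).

03:00

1 February 2022 is a Tuesday, so the first Sunday is February 6 and the fourth is February 27.
1 November 2022 is a Tuesday, so the first Saturday is November 5 and the second is November 12.
15 November 2022 is outside the daylight-saving period (27 February – 12 November), so Taran Prefecture is on standard time, UTC−02:30.
00:30 local + 2h30m = 03:00 UTC.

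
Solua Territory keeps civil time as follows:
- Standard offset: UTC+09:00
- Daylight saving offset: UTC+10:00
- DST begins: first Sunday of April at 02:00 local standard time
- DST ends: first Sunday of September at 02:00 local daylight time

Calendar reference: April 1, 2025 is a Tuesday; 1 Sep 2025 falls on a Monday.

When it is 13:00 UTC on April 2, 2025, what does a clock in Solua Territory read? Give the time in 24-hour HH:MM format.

22:00

1 April 2025 is a Tuesday, so the first Sunday is April 6.
1 September 2025 is a Monday, so the first Sunday is September 7.
At the standard offset (UTC+09:00), 13:00 UTC + 9h = 22:00 Solua Territory standard time.
The standard-time date in Solua Territory, April 2, 2025, does not fall between 6 April and 7 September, so daylight saving is not in effect and Solua Territory is at UTC+09:00.
13:00 UTC + 9h = 22:00 local.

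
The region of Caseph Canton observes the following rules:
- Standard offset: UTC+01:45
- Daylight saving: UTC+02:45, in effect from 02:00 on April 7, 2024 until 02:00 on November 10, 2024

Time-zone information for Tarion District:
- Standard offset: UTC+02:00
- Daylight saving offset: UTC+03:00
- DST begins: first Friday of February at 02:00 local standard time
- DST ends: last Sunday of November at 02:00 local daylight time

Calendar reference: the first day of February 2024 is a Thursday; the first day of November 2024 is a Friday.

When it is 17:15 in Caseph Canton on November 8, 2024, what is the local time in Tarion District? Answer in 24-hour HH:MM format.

November 8, 2024 falls between 7 April and 10 November, so daylight saving is in effect and Caseph Canton is at UTC+02:45.
17:15 Caseph Canton − 2h45m = 14:30 UTC.
1 February 2024 is a Thursday, so the first Friday is February 2.
1 November 2024 is a Friday, so Sundays fall on 3, 10, 17, 24; the last is November 24.
At the standard offset (UTC+02:00), 14:30 UTC + 2h = 16:30 Tarion District standard time.
The standard-time date in Tarion District, November 8, 2024, falls between 2 February and 24 November, so daylight saving is in effect and Tarion District is at UTC+03:00.
14:30 UTC + 3h = 17:30 Tarion District.

17:30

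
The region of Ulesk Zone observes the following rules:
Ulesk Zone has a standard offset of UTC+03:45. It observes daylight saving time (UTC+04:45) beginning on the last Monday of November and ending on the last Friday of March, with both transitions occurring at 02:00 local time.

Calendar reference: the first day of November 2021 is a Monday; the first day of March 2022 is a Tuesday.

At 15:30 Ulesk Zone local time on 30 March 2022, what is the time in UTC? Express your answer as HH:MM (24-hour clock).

1 November 2021 is a Monday, so Mondays fall on 1, 8, 15, 22, 29; the last is November 29.
1 March 2022 is a Tuesday, so Fridays fall on 4, 11, 18, 25; the last is March 25.
30 March 2022 is outside the daylight-saving period (29 November 2021 – 25 March 2022), so Ulesk Zone is on standard time, UTC+03:45.
15:30 local − 3h45m = 11:45 UTC.

11:45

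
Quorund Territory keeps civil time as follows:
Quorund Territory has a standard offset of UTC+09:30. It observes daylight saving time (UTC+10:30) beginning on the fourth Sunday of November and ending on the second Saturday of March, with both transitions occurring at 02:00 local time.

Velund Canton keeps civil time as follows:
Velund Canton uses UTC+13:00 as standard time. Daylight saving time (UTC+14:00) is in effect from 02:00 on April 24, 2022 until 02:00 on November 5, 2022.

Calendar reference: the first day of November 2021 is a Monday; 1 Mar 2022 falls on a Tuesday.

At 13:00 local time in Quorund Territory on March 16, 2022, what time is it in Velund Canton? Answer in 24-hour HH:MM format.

16:30

1 November 2021 is a Monday, so the first Sunday is November 7 and the fourth is November 28.
1 March 2022 is a Tuesday, so the first Saturday is March 5 and the second is March 12.
March 16, 2022 does not fall between 28 November 2021 and 12 March 2022, so daylight saving is not in effect and Quorund Territory is at UTC+09:30.
13:00 Quorund Territory − 9h30m = 03:30 UTC.
At the standard offset (UTC+13:00), 03:30 UTC + 13h = 16:30 Velund Canton standard time.
The standard-time date in Velund Canton, March 16, 2022, does not fall between 24 April and 5 November, so daylight saving is not in effect and Velund Canton is at UTC+13:00.
03:30 UTC + 13h = 16:30 Velund Canton.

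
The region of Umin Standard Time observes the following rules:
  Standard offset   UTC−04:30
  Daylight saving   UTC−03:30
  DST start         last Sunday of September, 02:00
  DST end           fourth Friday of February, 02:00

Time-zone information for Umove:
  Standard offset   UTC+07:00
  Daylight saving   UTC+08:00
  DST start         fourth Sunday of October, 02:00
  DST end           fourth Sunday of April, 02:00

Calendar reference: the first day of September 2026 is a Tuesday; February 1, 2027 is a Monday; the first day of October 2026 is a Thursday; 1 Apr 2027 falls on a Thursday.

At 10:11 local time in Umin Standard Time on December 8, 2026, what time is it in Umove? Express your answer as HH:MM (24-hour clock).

1 September 2026 is a Tuesday, so Sundays fall on 6, 13, 20, 27; the last is September 27.
1 February 2027 is a Monday, so the first Friday is February 5 and the fourth is February 26.
December 8, 2026 lies within the daylight-saving period (27 September 2026 – 26 February 2027), so Umin Standard Time is on daylight time, UTC−03:30.
10:11 Umin Standard Time + 3h30m = 13:41 UTC.
1 October 2026 is a Thursday, so the first Sunday is October 4 and the fourth is October 25.
1 April 2027 is a Thursday, so the first Sunday is April 4 and the fourth is April 25.
At the standard offset (UTC+07:00), 13:41 UTC + 7h = 20:41 Umove standard time.
The standard-time date in Umove, December 8, 2026, lies within the daylight-saving period (25 October 2026 – 25 April 2027), so Umove is on daylight time, UTC+08:00.
13:41 UTC + 8h = 21:41 Umove.

21:41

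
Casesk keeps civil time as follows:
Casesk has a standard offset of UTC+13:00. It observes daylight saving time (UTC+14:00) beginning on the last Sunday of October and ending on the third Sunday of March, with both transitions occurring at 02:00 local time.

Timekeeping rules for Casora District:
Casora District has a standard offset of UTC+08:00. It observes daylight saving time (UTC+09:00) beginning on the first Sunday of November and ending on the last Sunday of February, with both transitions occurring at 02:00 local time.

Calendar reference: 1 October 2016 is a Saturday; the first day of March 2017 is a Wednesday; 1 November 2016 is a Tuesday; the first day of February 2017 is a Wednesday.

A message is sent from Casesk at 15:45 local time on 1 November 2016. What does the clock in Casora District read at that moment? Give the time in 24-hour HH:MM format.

09:45

1 October 2016 is a Saturday, so Sundays fall on 2, 9, 16, 23, 30; the last is October 30.
1 March 2017 is a Wednesday, so the first Sunday is March 5 and the third is March 19.
Daylight saving runs 30 October 2016 – 19 March 2017; 1 November 2016 is inside that window, so Casesk is at UTC+14:00.
15:45 Casesk − 14h = 01:45 UTC.
1 November 2016 is a Tuesday, so the first Sunday is November 6.
1 February 2017 is a Wednesday, so Sundays fall on 5, 12, 19, 26; the last is February 26.
At the standard offset (UTC+08:00), 01:45 UTC + 8h = 09:45 Casora District standard time.
The standard-time date in Casora District, 1 November 2016, does not fall between 6 November 2016 and 26 February 2017, so daylight saving is not in effect and Casora District is at UTC+08:00.
01:45 UTC + 8h = 09:45 Casora District.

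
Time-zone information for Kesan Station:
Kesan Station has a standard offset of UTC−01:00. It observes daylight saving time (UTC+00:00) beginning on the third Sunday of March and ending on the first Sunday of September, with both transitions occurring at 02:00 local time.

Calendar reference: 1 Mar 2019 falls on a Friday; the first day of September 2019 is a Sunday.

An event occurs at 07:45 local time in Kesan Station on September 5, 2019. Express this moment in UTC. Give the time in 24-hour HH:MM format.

08:45

1 March 2019 is a Friday, so the first Sunday is March 3 and the third is March 17.
1 September 2019 is a Sunday, so the first Sunday is September 1.
Daylight saving runs 17 March – 1 September; September 5, 2019 is outside that window, so Kesan Station is on standard time at UTC−01:00.
07:45 local + 1h = 08:45 UTC.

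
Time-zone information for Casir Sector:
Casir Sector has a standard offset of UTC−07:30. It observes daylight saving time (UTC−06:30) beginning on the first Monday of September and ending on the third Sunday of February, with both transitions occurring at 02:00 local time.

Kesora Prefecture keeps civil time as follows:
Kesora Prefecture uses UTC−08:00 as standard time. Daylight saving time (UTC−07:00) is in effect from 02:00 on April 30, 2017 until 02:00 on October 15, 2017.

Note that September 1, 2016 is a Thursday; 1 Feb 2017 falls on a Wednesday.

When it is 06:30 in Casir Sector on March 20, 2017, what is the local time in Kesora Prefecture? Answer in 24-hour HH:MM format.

06:00

1 September 2016 is a Thursday, so the first Monday is September 5.
1 February 2017 is a Wednesday, so the first Sunday is February 5 and the third is February 19.
March 20, 2017 does not fall between 5 September 2016 and 19 February 2017, so daylight saving is not in effect and Casir Sector is at UTC−07:30.
06:30 Casir Sector + 7h30m = 14:00 UTC.
At the standard offset (UTC−08:00), 14:00 UTC − 8h = 06:00 Kesora Prefecture standard time.
The standard-time date in Kesora Prefecture, March 20, 2017, does not fall between 30 April and 15 October, so daylight saving is not in effect and Kesora Prefecture is at UTC−08:00.
14:00 UTC − 8h = 06:00 Kesora Prefecture.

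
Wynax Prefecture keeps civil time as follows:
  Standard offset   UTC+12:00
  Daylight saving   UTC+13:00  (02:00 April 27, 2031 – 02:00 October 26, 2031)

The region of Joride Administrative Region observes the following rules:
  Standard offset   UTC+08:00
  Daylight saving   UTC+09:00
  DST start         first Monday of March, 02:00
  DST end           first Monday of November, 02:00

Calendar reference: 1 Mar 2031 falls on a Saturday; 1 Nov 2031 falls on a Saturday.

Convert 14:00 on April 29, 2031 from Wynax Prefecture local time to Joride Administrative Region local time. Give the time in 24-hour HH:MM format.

Daylight saving runs 27 April – 26 October; April 29, 2031 is inside that window, so Wynax Prefecture is at UTC+13:00.
14:00 Wynax Prefecture − 13h = 01:00 UTC.
1 March 2031 is a Saturday, so the first Monday is March 3.
1 November 2031 is a Saturday, so the first Monday is November 3.
At the standard offset (UTC+08:00), 01:00 UTC + 8h = 09:00 Joride Administrative Region standard time.
Daylight saving runs 3 March – 3 November; the standard-time date in Joride Administrative Region, April 29, 2031, is inside that window, so Joride Administrative Region is at UTC+09:00.
01:00 UTC + 9h = 10:00 Joride Administrative Region.

10:00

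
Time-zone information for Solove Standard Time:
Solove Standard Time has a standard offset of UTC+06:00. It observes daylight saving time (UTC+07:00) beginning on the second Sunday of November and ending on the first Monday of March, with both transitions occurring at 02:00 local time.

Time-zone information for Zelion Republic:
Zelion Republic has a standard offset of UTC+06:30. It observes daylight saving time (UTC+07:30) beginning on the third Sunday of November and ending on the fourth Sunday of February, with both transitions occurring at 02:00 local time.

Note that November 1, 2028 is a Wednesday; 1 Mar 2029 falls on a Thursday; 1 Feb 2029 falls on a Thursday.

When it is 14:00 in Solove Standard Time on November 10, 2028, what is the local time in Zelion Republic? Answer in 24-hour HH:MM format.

1 November 2028 is a Wednesday, so the first Sunday is November 5 and the second is November 12.
1 March 2029 is a Thursday, so the first Monday is March 5.
Daylight saving runs 12 November 2028 – 5 March 2029; November 10, 2028 is outside that window, so Solove Standard Time is on standard time at UTC+06:00.
14:00 Solove Standard Time − 6h = 08:00 UTC.
1 November 2028 is a Wednesday, so the first Sunday is November 5 and the third is November 19.
1 February 2029 is a Thursday, so the first Sunday is February 4 and the fourth is February 25.
At the standard offset (UTC+06:30), 08:00 UTC + 6h30m = 14:30 Zelion Republic standard time.
The standard-time date in Zelion Republic, November 10, 2028, does not fall between 19 November 2028 and 25 February 2029, so daylight saving is not in effect and Zelion Republic is at UTC+06:30.
08:00 UTC + 6h30m = 14:30 Zelion Republic.

14:30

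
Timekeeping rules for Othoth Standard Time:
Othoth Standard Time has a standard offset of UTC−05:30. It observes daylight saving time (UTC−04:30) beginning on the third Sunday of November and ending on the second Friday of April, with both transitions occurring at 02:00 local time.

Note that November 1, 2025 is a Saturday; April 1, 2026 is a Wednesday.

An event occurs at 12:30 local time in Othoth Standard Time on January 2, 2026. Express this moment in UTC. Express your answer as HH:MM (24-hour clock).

17:00

1 November 2025 is a Saturday, so the first Sunday is November 2 and the third is November 16.
1 April 2026 is a Wednesday, so the first Friday is April 3 and the second is April 10.
January 2, 2026 falls between 16 November 2025 and 10 April 2026, so daylight saving is in effect and Othoth Standard Time is at UTC−04:30.
12:30 local + 4h30m = 17:00 UTC.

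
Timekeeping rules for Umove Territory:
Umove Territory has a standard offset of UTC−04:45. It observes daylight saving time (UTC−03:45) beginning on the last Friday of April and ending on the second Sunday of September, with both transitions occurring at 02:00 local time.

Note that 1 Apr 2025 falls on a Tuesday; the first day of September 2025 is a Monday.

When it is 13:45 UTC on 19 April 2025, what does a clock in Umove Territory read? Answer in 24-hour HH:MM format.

09:00

1 April 2025 is a Tuesday, so Fridays fall on 4, 11, 18, 25; the last is April 25.
1 September 2025 is a Monday, so the first Sunday is September 7 and the second is September 14.
At the standard offset (UTC−04:45), 13:45 UTC − 4h45m = 09:00 Umove Territory standard time.
The standard-time date in Umove Territory, 19 April 2025, does not fall between 25 April and 14 September, so daylight saving is not in effect and Umove Territory is at UTC−04:45.
13:45 UTC − 4h45m = 09:00 local.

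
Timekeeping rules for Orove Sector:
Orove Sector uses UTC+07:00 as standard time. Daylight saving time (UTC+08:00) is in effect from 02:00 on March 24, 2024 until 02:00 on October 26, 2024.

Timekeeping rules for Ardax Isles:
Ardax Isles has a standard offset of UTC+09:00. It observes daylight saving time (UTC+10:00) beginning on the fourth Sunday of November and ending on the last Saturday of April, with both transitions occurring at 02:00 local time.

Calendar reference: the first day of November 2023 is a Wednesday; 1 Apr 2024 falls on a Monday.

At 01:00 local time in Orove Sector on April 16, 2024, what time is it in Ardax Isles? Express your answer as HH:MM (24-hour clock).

03:00

April 16, 2024 lies within the daylight-saving period (24 March – 26 October), so Orove Sector is on daylight time, UTC+08:00.
01:00 Orove Sector − 8h = 17:00 UTC (rolling into the previous day, 15 April 2024).
1 November 2023 is a Wednesday, so the first Sunday is November 5 and the fourth is November 26.
1 April 2024 is a Monday, so Saturdays fall on 6, 13, 20, 27; the last is April 27.
At the standard offset (UTC+09:00), 17:00 UTC + 9h = 02:00 Ardax Isles standard time (rolling into the next day, 16 April 2024).
Daylight saving runs 26 November 2023 – 27 April 2024; the standard-time date in Ardax Isles, April 16, 2024, is inside that window, so Ardax Isles is at UTC+10:00.
17:00 UTC + 10h = 03:00 Ardax Isles (rolling into the next day, 16 April 2024).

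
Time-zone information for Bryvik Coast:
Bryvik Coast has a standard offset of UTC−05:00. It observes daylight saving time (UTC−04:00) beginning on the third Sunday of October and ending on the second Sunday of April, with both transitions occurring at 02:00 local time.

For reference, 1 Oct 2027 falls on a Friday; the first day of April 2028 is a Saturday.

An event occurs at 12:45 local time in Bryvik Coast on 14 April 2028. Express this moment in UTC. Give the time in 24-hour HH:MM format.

1 October 2027 is a Friday, so the first Sunday is October 3 and the third is October 17.
1 April 2028 is a Saturday, so the first Sunday is April 2 and the second is April 9.
Daylight saving runs 17 October 2027 – 9 April 2028; 14 April 2028 is outside that window, so Bryvik Coast is on standard time at UTC−05:00.
12:45 local + 5h = 17:45 UTC.

17:45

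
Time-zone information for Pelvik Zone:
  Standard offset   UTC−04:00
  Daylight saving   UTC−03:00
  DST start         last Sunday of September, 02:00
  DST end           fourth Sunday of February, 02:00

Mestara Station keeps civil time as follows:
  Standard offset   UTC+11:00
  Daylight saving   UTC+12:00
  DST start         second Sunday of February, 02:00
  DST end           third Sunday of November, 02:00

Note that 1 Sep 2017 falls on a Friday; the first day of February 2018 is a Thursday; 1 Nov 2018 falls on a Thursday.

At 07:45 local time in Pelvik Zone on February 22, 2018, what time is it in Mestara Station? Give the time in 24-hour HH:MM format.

22:45

1 September 2017 is a Friday, so Sundays fall on 3, 10, 17, 24; the last is September 24.
1 February 2018 is a Thursday, so the first Sunday is February 4 and the fourth is February 25.
February 22, 2018 falls between 24 September 2017 and 25 February 2018, so daylight saving is in effect and Pelvik Zone is at UTC−03:00.
07:45 Pelvik Zone + 3h = 10:45 UTC.
1 February 2018 is a Thursday, so the first Sunday is February 4 and the second is February 11.
1 November 2018 is a Thursday, so the first Sunday is November 4 and the third is November 18.
At the standard offset (UTC+11:00), 10:45 UTC + 11h = 21:45 Mestara Station standard time.
The standard-time date in Mestara Station, February 22, 2018, falls between 11 February and 18 November, so daylight saving is in effect and Mestara Station is at UTC+12:00.
10:45 UTC + 12h = 22:45 Mestara Station.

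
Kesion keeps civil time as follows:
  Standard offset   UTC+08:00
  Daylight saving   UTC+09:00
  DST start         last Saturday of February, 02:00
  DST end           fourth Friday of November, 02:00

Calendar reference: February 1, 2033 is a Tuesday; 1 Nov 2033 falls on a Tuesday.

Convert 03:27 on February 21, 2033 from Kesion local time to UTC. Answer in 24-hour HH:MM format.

19:27

1 February 2033 is a Tuesday, so Saturdays fall on 5, 12, 19, 26; the last is February 26.
1 November 2033 is a Tuesday, so the first Friday is November 4 and the fourth is November 25.
February 21, 2033 does not fall between 26 February and 25 November, so daylight saving is not in effect and Kesion is at UTC+08:00.
03:27 local − 8h = 19:27 UTC (rolling into the previous day, 20 February 2033).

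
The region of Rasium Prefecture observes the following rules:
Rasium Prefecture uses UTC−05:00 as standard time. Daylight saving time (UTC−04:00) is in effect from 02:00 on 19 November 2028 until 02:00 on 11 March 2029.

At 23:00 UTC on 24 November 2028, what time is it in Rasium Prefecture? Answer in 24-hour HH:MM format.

At the standard offset (UTC−05:00), 23:00 UTC − 5h = 18:00 Rasium Prefecture standard time.
The standard-time date in Rasium Prefecture, 24 November 2028, lies within the daylight-saving period (19 November 2028 – 11 March 2029), so Rasium Prefecture is on daylight time, UTC−04:00.
23:00 UTC − 4h = 19:00 local.

19:00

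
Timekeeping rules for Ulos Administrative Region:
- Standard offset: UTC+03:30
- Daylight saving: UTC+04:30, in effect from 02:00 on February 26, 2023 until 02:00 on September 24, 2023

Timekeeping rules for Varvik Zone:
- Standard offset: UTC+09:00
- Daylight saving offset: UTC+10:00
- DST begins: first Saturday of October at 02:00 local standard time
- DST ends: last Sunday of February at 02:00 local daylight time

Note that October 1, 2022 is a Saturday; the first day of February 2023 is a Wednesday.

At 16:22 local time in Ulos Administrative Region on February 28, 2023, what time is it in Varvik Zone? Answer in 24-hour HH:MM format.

20:52

February 28, 2023 falls between 26 February and 24 September, so daylight saving is in effect and Ulos Administrative Region is at UTC+04:30.
16:22 Ulos Administrative Region − 4h30m = 11:52 UTC.
1 October 2022 is a Saturday, so the first Saturday is October 1.
1 February 2023 is a Wednesday, so Sundays fall on 5, 12, 19, 26; the last is February 26.
At the standard offset (UTC+09:00), 11:52 UTC + 9h = 20:52 Varvik Zone standard time.
The standard-time date in Varvik Zone, February 28, 2023, is outside the daylight-saving period (1 October 2022 – 26 February 2023), so Varvik Zone is on standard time, UTC+09:00.
11:52 UTC + 9h = 20:52 Varvik Zone.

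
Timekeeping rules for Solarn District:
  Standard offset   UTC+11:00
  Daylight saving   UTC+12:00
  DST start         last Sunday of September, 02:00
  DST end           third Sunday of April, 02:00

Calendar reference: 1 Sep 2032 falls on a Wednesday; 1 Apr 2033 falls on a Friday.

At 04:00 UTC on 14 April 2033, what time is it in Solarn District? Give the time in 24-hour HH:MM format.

1 September 2032 is a Wednesday, so Sundays fall on 5, 12, 19, 26; the last is September 26.
1 April 2033 is a Friday, so the first Sunday is April 3 and the third is April 17.
At the standard offset (UTC+11:00), 04:00 UTC + 11h = 15:00 Solarn District standard time.
The standard-time date in Solarn District, 14 April 2033, lies within the daylight-saving period (26 September 2032 – 17 April 2033), so Solarn District is on daylight time, UTC+12:00.
04:00 UTC + 12h = 16:00 local.

16:00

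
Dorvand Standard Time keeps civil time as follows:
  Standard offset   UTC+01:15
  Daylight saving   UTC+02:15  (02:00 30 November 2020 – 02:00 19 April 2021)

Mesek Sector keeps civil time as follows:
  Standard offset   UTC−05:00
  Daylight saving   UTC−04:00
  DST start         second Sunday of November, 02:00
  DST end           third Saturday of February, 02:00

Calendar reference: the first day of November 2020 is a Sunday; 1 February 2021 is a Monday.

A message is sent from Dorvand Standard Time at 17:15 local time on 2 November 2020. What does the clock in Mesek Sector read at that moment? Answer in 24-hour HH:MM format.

2 November 2020 is outside the daylight-saving period (30 November 2020 – 19 April 2021), so Dorvand Standard Time is on standard time, UTC+01:15.
17:15 Dorvand Standard Time − 1h15m = 16:00 UTC.
1 November 2020 is a Sunday, so the first Sunday is November 1 and the second is November 8.
1 February 2021 is a Monday, so the first Saturday is February 6 and the third is February 20.
At the standard offset (UTC−05:00), 16:00 UTC − 5h = 11:00 Mesek Sector standard time.
The standard-time date in Mesek Sector, 2 November 2020, does not fall between 8 November 2020 and 20 February 2021, so daylight saving is not in effect and Mesek Sector is at UTC−05:00.
16:00 UTC − 5h = 11:00 Mesek Sector.

11:00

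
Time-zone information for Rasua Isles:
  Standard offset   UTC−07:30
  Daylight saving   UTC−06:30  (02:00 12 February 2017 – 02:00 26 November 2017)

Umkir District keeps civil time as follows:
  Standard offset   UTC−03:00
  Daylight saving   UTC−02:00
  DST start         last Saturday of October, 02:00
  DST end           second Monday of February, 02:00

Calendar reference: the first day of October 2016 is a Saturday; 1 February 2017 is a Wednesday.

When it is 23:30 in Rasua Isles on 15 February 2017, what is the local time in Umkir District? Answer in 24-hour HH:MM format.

15 February 2017 lies within the daylight-saving period (12 February – 26 November), so Rasua Isles is on daylight time, UTC−06:30.
23:30 Rasua Isles + 6h30m = 06:00 UTC (rolling into the next day, 16 February 2017).
1 October 2016 is a Saturday, so Saturdays fall on 1, 8, 15, 22, 29; the last is October 29.
1 February 2017 is a Wednesday, so the first Monday is February 6 and the second is February 13.
At the standard offset (UTC−03:00), 06:00 UTC − 3h = 03:00 Umkir District standard time.
The standard-time date in Umkir District, 16 February 2017, is outside the daylight-saving period (29 October 2016 – 13 February 2017), so Umkir District is on standard time, UTC−03:00.
06:00 UTC − 3h = 03:00 Umkir District.

03:00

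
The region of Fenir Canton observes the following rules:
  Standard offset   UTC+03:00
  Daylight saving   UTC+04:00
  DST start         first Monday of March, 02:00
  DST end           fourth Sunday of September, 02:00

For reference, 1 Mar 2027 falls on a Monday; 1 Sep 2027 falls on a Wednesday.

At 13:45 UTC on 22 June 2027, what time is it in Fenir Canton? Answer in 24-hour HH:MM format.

17:45

1 March 2027 is a Monday, so the first Monday is March 1.
1 September 2027 is a Wednesday, so the first Sunday is September 5 and the fourth is September 26.
At the standard offset (UTC+03:00), 13:45 UTC + 3h = 16:45 Fenir Canton standard time.
The standard-time date in Fenir Canton, 22 June 2027, falls between 1 March and 26 September, so daylight saving is in effect and Fenir Canton is at UTC+04:00.
13:45 UTC + 4h = 17:45 local.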